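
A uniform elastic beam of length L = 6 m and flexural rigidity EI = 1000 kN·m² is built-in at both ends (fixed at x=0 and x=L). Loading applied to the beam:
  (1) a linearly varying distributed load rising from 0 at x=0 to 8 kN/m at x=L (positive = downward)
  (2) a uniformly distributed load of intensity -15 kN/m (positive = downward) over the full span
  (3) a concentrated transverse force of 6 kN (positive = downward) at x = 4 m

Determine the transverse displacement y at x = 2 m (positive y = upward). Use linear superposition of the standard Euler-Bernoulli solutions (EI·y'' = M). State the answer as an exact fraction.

Load 1 — triangular load w₀=8 kN/m (0→w₀ over full span):
  y_1 = -w₀x²(L-x)²(x+2L)/(120LEI) = -8·2²·(6-2)²·(2+2·6)/(120·6·1000) = -56/5625 m
Load 2 — uniform load w=-15 kN/m over full span:
  y_2 = -wx²(L-x)²/(24EI) = -(-15)·2²·(6-2)²/(24·1000) = 1/25 m
Load 3 — point force P=6 kN at a=4 m (b=L-a=2):
  y_3 = -Pb²x²(3aL-(3a+b)x)/(6L³EI)  [x≤a] = -6·2²·2²·(3·4·6-(3·4+2)·2)/(6·6³·1000) = -11/3375 m
Superposition: y = Σ y_i = 452/16875 m ≈ 0.026785 m

y(2) = 452/16875 m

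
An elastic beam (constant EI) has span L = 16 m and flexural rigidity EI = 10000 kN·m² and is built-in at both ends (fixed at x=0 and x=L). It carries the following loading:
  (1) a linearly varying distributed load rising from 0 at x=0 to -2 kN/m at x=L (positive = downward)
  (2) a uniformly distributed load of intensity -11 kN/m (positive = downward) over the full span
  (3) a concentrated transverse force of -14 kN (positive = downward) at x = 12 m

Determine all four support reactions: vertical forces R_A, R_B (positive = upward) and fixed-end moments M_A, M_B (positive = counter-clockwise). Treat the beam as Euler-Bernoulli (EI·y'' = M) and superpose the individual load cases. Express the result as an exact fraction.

R_A = -7599/80 kN, M_A = -7867/30 kN·m, R_B = -8881/80 kN, M_B = 8753/30 kN·m

Load 1 — triangular load w₀=-2 kN/m (0→w₀ over full span):
  R_A = 3w₀L/20 = 3·(-2)·16/20 = -24/5 kN
  M_A = w₀L²/30 = (-2)·16²/30 = -256/15 kN·m
  R_B = 7w₀L/20 = 7·(-2)·16/20 = -56/5 kN
  M_B = -w₀L²/20 = -(-2)·16²/20 = 128/5 kN·m
Load 2 — uniform load w=-11 kN/m over full span:
  R_A = wL/2 = (-11)·16/2 = -88 kN
  M_A = wL²/12 = (-11)·16²/12 = -704/3 kN·m
  R_B = wL/2 = (-11)·16/2 = -88 kN
  M_B = -wL²/12 = -(-11)·16²/12 = 704/3 kN·m
Load 3 — point force P=-14 kN at a=12 m (b=L-a=4):
  R_A = Pb²(3a+b)/L³ = (-14)·4²·(3·12+4)/16³ = -35/16 kN
  M_A = Pab²/L² = (-14)·12·4²/16² = -21/2 kN·m
  R_B = Pa²(a+3b)/L³ = (-14)·12²·(12+3·4)/16³ = -189/16 kN
  M_B = -Pa²b/L² = -(-14)·12²·4/16² = 63/2 kN·m
Superposition: R_A = -7599/80 kN, M_A = -7867/30 kN·m, R_B = -8881/80 kN, M_B = 8753/30 kN·m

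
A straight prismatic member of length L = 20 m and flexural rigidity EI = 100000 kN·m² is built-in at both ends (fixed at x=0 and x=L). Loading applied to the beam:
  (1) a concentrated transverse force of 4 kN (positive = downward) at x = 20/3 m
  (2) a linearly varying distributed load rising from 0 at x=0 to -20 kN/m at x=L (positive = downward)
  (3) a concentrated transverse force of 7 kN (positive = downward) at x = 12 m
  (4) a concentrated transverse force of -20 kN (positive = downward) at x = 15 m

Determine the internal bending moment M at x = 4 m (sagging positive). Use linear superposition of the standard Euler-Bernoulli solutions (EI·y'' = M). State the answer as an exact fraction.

M(4) = 59999/1500 kN·m

Load 1 — point force P=4 kN at a=20/3 m (b=L-a=40/3):
  M_1 = Pb²(3a+b)x/L³ - Pab²/L²  [x≤a] = 4·(40/3)²·(3·(20/3)+(40/3))·4/20³ - 4·(20/3)·(40/3)²/20² = 0 kN·m
Load 2 — triangular load w₀=-20 kN/m (0→w₀ over full span):
  M_2 = 3w₀Lx/20 - w₀L²/30 - w₀x³/(6L) = 3·(-20)·20·4/20 - (-20)·20²/30 - (-20)·4³/(6·20) = 112/3 kN·m
Load 3 — point force P=7 kN at a=12 m (b=L-a=8):
  M_3 = Pb²(3a+b)x/L³ - Pab²/L²  [x≤a] = 7·8²·(3·12+8)·4/20³ - 7·12·8²/20² = -448/125 kN·m
Load 4 — point force P=-20 kN at a=15 m (b=L-a=5):
  M_4 = Pb²(3a+b)x/L³ - Pab²/L²  [x≤a] = (-20)·5²·(3·15+5)·4/20³ - (-20)·15·5²/20² = 25/4 kN·m
Superposition: M = Σ M_i = 59999/1500 kN·m ≈ 39.999333 kN·m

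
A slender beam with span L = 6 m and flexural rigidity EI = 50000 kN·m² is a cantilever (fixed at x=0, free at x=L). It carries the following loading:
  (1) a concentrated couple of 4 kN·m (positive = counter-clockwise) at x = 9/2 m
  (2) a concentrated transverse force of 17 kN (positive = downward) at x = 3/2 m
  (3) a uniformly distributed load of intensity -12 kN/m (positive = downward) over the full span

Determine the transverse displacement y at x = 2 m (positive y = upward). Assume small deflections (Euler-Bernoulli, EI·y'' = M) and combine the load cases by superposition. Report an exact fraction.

y(2) = 5173/800000 m

Load 1 — applied couple M₀=4 kN·m at a=9/2 m (b=L-a=3/2):
  y_1 = M₀x²/(2EI)  [x≤a] = 4·2²/(2·50000) = 1/6250 m
Load 2 — point force P=17 kN at a=3/2 m (b=L-a=9/2):
  y_2 = -Pa²(3x-a)/(6EI)  [x>a] = -17·(3/2)²·(3·2-(3/2))/(6·50000) = -459/800000 m
Load 3 — uniform load w=-12 kN/m over full span:
  y_3 = -wx²(x²-4Lx+6L²)/(24EI) = -(-12)·2²·(2²-4·6·2+6·6²)/(24·50000) = 43/6250 m
Superposition: y = Σ y_i = 5173/800000 m ≈ 0.006466 m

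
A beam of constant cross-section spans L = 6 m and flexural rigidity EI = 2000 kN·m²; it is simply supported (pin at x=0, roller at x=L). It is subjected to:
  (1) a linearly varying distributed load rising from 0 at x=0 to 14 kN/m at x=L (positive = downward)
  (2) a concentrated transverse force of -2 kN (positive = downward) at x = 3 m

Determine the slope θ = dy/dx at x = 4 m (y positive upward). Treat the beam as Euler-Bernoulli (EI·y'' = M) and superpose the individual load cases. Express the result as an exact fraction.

θ(4) = 2323/180000 rad

Load 1 — triangular load w₀=14 kN/m (0→w₀ over full span):
  θ_1 = -w₀(7L⁴-30L²x²+15x⁴)/(360LEI) = -14·(7·6⁴-30·6²·4²+15·4⁴)/(360·6·2000) = 637/45000 rad
Load 2 — point force P=-2 kN at a=3 m (b=L-a=3):
  θ_2 = -Pa(2L²-6Lx+3x²+a²)/(6LEI)  [x>a] = -(-2)·3·(2·6²-6·6·4+3·4²+3²)/(6·6·2000) = -1/800 rad
Superposition: θ = Σ θ_i = 2323/180000 rad ≈ 0.012906 rad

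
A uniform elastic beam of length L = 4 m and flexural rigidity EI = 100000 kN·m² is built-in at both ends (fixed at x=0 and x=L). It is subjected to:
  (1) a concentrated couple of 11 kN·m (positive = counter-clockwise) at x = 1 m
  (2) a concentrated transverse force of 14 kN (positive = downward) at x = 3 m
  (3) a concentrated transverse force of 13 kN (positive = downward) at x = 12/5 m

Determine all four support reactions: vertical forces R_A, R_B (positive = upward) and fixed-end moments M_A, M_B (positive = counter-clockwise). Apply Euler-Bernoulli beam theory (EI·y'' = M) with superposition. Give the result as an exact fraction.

R_A = 39429/4000 kN, M_A = 11109/2000 kN·m, R_B = 68571/4000 kN, M_B = -23851/2000 kN·m

Load 1 — applied couple M₀=11 kN·m at a=1 m (b=L-a=3):
  R_A = 6M₀ab/L³ = 6·11·1·3/4³ = 99/32 kN
  M_A = M₀b(2a-b)/L² = 11·3·(2·1-3)/4² = -33/16 kN·m
  R_B = -6M₀ab/L³ = -6·11·1·3/4³ = -99/32 kN
  M_B = M₀a(2b-a)/L² = 11·1·(2·3-1)/4² = 55/16 kN·m
Load 2 — point force P=14 kN at a=3 m (b=L-a=1):
  R_A = Pb²(3a+b)/L³ = 14·1²·(3·3+1)/4³ = 35/16 kN
  M_A = Pab²/L² = 14·3·1²/4² = 21/8 kN·m
  R_B = Pa²(a+3b)/L³ = 14·3²·(3+3·1)/4³ = 189/16 kN
  M_B = -Pa²b/L² = -14·3²·1/4² = -63/8 kN·m
Load 3 — point force P=13 kN at a=12/5 m (b=L-a=8/5):
  R_A = Pb²(3a+b)/L³ = 13·(8/5)²·(3·(12/5)+(8/5))/4³ = 572/125 kN
  M_A = Pab²/L² = 13·(12/5)·(8/5)²/4² = 624/125 kN·m
  R_B = Pa²(a+3b)/L³ = 13·(12/5)²·((12/5)+3·(8/5))/4³ = 1053/125 kN
  M_B = -Pa²b/L² = -13·(12/5)²·(8/5)/4² = -936/125 kN·m
Superposition: R_A = 39429/4000 kN, M_A = 11109/2000 kN·m, R_B = 68571/4000 kN, M_B = -23851/2000 kN·m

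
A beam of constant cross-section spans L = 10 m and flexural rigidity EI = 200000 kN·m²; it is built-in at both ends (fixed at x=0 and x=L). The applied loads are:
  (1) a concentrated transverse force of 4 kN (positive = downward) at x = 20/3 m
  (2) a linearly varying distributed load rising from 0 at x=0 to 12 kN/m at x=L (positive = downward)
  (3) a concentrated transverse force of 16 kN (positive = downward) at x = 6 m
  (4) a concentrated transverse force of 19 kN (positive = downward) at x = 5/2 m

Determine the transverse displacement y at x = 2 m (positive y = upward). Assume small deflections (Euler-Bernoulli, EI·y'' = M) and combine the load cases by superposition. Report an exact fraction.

y(2) = -18814093/32400000000 m

Load 1 — point force P=4 kN at a=20/3 m (b=L-a=10/3):
  y_1 = -Pb²x²(3aL-(3a+b)x)/(6L³EI)  [x≤a] = -4·(10/3)²·2²·(3·(20/3)·10-(3·(20/3)+(10/3))·2)/(6·10³·200000) = -23/1012500 m
Load 2 — triangular load w₀=12 kN/m (0→w₀ over full span):
  y_2 = -w₀x²(L-x)²(x+2L)/(120LEI) = -12·2²·(10-2)²·(2+2·10)/(120·10·200000) = -22/78125 m
Load 3 — point force P=16 kN at a=6 m (b=L-a=4):
  y_3 = -Pb²x²(3aL-(3a+b)x)/(6L³EI)  [x≤a] = -16·4²·2²·(3·6·10-(3·6+4)·2)/(6·10³·200000) = -136/1171875 m
Load 4 — point force P=19 kN at a=5/2 m (b=L-a=15/2):
  y_4 = -Pb²x²(3aL-(3a+b)x)/(6L³EI)  [x≤a] = -19·(15/2)²·2²·(3·(5/2)·10-(3·(5/2)+(15/2))·2)/(6·10³·200000) = -513/3200000 m
Superposition: y = Σ y_i = -18814093/32400000000 m ≈ -0.000581 m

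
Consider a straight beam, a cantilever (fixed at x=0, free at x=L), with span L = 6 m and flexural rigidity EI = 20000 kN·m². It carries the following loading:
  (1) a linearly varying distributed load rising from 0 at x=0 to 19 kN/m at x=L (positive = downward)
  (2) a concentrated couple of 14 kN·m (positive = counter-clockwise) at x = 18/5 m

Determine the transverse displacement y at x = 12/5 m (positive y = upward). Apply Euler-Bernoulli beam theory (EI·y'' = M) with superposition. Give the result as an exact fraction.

Load 1 — triangular load w₀=19 kN/m (0→w₀ over full span):
  y_1 = (w₀Lx³/12-w₀L²x²/6-w₀x⁵/(120L))/EI = (19·6·(12/5)³/12-19·6²·(12/5)²/6-19·(12/5)⁵/(120·6))/20000 = -257526/9765625 m
Load 2 — applied couple M₀=14 kN·m at a=18/5 m (b=L-a=12/5):
  y_2 = M₀x²/(2EI)  [x≤a] = 14·(12/5)²/(2·20000) = 63/31250 m
Superposition: y = Σ y_i = -475677/19531250 m ≈ -0.024355 m

y(12/5) = -475677/19531250 m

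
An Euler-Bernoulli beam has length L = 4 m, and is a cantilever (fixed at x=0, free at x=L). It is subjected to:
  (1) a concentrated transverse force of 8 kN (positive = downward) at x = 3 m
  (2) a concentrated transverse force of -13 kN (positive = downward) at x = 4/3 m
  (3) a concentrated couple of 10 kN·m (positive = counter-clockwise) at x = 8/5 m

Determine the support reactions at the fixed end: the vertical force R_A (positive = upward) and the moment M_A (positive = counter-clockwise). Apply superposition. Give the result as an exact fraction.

Load 1 — point force P=8 kN at a=3 m (b=L-a=1):
  R_A = P = 8 kN
  M_A = Pa = 8·3 = 24 kN·m
Load 2 — point force P=-13 kN at a=4/3 m (b=L-a=8/3):
  R_A = P = (-13) = -13 kN
  M_A = Pa = (-13)·(4/3) = -52/3 kN·m
Load 3 — applied couple M₀=10 kN·m at a=8/5 m (b=L-a=12/5):
  R_A = 0 kN
  M_A = -M₀ = -10 kN·m
Superposition: R_A = -5 kN, M_A = -10/3 kN·m

R_A = -5 kN, M_A = -10/3 kN·m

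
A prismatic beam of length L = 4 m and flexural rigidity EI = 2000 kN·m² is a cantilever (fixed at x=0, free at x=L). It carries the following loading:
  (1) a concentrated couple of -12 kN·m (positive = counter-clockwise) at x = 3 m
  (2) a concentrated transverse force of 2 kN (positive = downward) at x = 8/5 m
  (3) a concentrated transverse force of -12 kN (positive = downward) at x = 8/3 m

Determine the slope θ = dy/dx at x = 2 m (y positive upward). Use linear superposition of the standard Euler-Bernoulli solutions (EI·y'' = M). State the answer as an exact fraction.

θ(2) = 21/3125 rad

Load 1 — applied couple M₀=-12 kN·m at a=3 m (b=L-a=1):
  θ_1 = M₀x/EI  [x≤a] = (-12)·2/2000 = -3/250 rad
Load 2 — point force P=2 kN at a=8/5 m (b=L-a=12/5):
  θ_2 = -Pa²/(2EI)  [x>a] = -2·(8/5)²/(2·2000) = -4/3125 rad
Load 3 — point force P=-12 kN at a=8/3 m (b=L-a=4/3):
  θ_3 = -Px(2a-x)/(2EI)  [x≤a] = -(-12)·2·(2·(8/3)-2)/(2·2000) = 1/50 rad
Superposition: θ = Σ θ_i = 21/3125 rad ≈ 0.006720 rad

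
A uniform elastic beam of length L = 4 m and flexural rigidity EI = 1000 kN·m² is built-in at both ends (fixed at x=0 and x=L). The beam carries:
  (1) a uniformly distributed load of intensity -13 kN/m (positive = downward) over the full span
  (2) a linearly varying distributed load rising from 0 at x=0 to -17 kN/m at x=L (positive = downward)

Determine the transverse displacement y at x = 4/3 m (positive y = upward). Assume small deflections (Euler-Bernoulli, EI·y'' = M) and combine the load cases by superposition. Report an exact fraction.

y(4/3) = 5024/455625 m

Load 1 — uniform load w=-13 kN/m over full span:
  y_1 = -wx²(L-x)²/(24EI) = -(-13)·(4/3)²·(4-(4/3))²/(24·1000) = 208/30375 m
Load 2 — triangular load w₀=-17 kN/m (0→w₀ over full span):
  y_2 = -w₀x²(L-x)²(x+2L)/(120LEI) = -(-17)·(4/3)²·(4-(4/3))²·((4/3)+2·4)/(120·4·1000) = 1904/455625 m
Superposition: y = Σ y_i = 5024/455625 m ≈ 0.011027 m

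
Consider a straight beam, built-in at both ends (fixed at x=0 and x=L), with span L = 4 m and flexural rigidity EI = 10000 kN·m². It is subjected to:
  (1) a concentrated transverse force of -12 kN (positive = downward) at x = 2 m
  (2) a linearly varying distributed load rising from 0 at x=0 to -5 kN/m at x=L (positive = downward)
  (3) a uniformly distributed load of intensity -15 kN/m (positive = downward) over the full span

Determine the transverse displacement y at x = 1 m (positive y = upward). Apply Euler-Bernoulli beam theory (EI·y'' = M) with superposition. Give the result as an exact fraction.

Load 1 — point force P=-12 kN at a=2 m (b=L-a=2):
  y_1 = -Pb²x²(3aL-(3a+b)x)/(6L³EI)  [x≤a] = -(-12)·2²·1²·(3·2·4-(3·2+2)·1)/(6·4³·10000) = 1/5000 m
Load 2 — triangular load w₀=-5 kN/m (0→w₀ over full span):
  y_2 = -w₀x²(L-x)²(x+2L)/(120LEI) = -(-5)·1²·(4-1)²·(1+2·4)/(120·4·10000) = 27/320000 m
Load 3 — uniform load w=-15 kN/m over full span:
  y_3 = -wx²(L-x)²/(24EI) = -(-15)·1²·(4-1)²/(24·10000) = 9/16000 m
Superposition: y = Σ y_i = 271/320000 m ≈ 0.000847 m

y(1) = 271/320000 m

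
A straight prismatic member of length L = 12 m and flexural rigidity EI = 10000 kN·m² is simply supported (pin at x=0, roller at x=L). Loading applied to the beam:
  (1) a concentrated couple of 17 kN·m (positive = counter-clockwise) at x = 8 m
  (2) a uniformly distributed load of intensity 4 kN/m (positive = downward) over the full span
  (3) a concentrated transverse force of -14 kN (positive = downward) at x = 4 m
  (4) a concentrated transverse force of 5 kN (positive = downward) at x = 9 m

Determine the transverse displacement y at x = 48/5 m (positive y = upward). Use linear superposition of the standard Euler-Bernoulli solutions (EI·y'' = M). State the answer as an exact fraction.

y(48/5) = -1985911/37500000 m

Load 1 — applied couple M₀=17 kN·m at a=8 m (b=L-a=4):
  y_1 = (M₀x³/(6L)-M₀(x-a)²/2+C₁x)/EI  [x>a] with C₁=M₀(3b²-L²)/(6L)=-68/3 = (17·(48/5)³/(6·12)-17·((48/5)-8)²/2+(-68/3)·(48/5))/10000 = -238/78125 m
Load 2 — uniform load w=4 kN/m over full span:
  y_2 = -wx(L³-2Lx²+x³)/(24EI) = -4·(48/5)·(12³-2·12·(48/5)²+(48/5)³)/(24·10000) = -25056/390625 m
Load 3 — point force P=-14 kN at a=4 m (b=L-a=8):
  y_3 = -Pa(L-x)(2Lx-a²-x²)/(6LEI)  [x>a] = -(-14)·4·(12-(48/5))·(2·12·(48/5)-4²-(48/5)²)/(6·12·10000) = 5348/234375 m
Load 4 — point force P=5 kN at a=9 m (b=L-a=3):
  y_4 = -Pa(L-x)(2Lx-a²-x²)/(6LEI)  [x>a] = -5·9·(12-(48/5))·(2·12·(48/5)-9²-(48/5)²)/(6·12·10000) = -4293/500000 m
Superposition: y = Σ y_i = -1985911/37500000 m ≈ -0.052958 m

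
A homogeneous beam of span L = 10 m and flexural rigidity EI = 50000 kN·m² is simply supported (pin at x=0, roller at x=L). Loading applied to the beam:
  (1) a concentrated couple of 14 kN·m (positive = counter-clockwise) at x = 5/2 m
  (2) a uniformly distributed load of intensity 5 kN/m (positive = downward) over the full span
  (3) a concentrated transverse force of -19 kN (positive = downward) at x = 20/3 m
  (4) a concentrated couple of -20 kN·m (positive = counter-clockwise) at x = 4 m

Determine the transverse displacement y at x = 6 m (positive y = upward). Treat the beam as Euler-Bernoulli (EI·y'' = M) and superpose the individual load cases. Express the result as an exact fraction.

Load 1 — applied couple M₀=14 kN·m at a=5/2 m (b=L-a=15/2):
  y_1 = (M₀x³/(6L)-M₀(x-a)²/2+C₁x)/EI  [x>a] with C₁=M₀(3b²-L²)/(6L)=385/24 = (14·6³/(6·10)-14·(6-(5/2))²/2+(385/24)·6)/50000 = 609/500000 m
Load 2 — uniform load w=5 kN/m over full span:
  y_2 = -wx(L³-2Lx²+x³)/(24EI) = -5·6·(10³-2·10·6²+6³)/(24·50000) = -31/2500 m
Load 3 — point force P=-19 kN at a=20/3 m (b=L-a=10/3):
  y_3 = -Pbx(L²-b²-x²)/(6LEI)  [x≤a] = -(-19)·(10/3)·6·(10²-(10/3)²-6²)/(6·10·50000) = 2261/337500 m
Load 4 — applied couple M₀=-20 kN·m at a=4 m (b=L-a=6):
  y_4 = (M₀x³/(6L)-M₀(x-a)²/2+C₁x)/EI  [x>a] with C₁=M₀(3b²-L²)/(6L)=-8/3 = ((-20)·6³/(6·10)-(-20)·(6-4)²/2+(-8/3)·6)/50000 = -3/3125 m
Superposition: y = Σ y_i = -73477/13500000 m ≈ -0.005443 m

y(6) = -73477/13500000 m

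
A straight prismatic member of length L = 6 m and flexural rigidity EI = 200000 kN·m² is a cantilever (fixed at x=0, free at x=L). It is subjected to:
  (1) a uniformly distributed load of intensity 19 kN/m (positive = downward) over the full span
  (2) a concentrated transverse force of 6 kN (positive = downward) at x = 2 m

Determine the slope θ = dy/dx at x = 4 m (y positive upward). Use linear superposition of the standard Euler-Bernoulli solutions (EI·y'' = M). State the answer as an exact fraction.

Load 1 — uniform load w=19 kN/m over full span:
  θ_1 = -wx(x²-3Lx+3L²)/(6EI) = -19·4·(4²-3·6·4+3·6²)/(6·200000) = -247/75000 rad
Load 2 — point force P=6 kN at a=2 m (b=L-a=4):
  θ_2 = -Pa²/(2EI)  [x>a] = -6·2²/(2·200000) = -3/50000 rad
Superposition: θ = Σ θ_i = -503/150000 rad ≈ -0.003353 rad

θ(4) = -503/150000 rad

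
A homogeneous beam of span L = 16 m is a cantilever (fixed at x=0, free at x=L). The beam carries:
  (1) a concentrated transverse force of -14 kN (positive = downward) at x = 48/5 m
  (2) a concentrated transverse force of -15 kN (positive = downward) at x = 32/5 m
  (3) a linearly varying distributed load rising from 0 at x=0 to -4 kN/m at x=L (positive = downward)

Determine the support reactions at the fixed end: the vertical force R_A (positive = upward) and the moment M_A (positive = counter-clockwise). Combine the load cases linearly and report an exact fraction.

R_A = -61 kN, M_A = -8576/15 kN·m

Load 1 — point force P=-14 kN at a=48/5 m (b=L-a=32/5):
  R_A = P = (-14) = -14 kN
  M_A = Pa = (-14)·(48/5) = -672/5 kN·m
Load 2 — point force P=-15 kN at a=32/5 m (b=L-a=48/5):
  R_A = P = (-15) = -15 kN
  M_A = Pa = (-15)·(32/5) = -96 kN·m
Load 3 — triangular load w₀=-4 kN/m (0→w₀ over full span):
  R_A = w₀L/2 = (-4)·16/2 = -32 kN
  M_A = w₀L²/3 = (-4)·16²/3 = -1024/3 kN·m
Superposition: R_A = -61 kN, M_A = -8576/15 kN·m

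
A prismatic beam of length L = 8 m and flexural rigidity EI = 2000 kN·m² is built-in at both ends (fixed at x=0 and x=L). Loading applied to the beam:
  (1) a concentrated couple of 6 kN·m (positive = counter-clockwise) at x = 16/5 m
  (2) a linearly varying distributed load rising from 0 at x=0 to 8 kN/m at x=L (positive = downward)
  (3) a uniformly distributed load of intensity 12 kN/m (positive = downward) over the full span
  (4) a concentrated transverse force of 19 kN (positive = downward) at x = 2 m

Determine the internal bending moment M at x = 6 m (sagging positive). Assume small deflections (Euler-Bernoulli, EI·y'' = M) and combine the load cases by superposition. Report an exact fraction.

M(6) = 13327/1200 kN·m

Load 1 — applied couple M₀=6 kN·m at a=16/5 m (b=L-a=24/5):
  M_1 = R_Ax - M_A - M₀  [x>a] with R_A=27/25, M_A=18/25 = (27/25)·6 - (18/25) - 6 = -6/25 kN·m
Load 2 — triangular load w₀=8 kN/m (0→w₀ over full span):
  M_2 = 3w₀Lx/20 - w₀L²/30 - w₀x³/(6L) = 3·8·8·6/20 - 8·8²/30 - 8·6³/(6·8) = 68/15 kN·m
Load 3 — uniform load w=12 kN/m over full span:
  M_3 = wLx/2 - wL²/12 - wx²/2 = 12·8·6/2 - 12·8²/12 - 12·6²/2 = 8 kN·m
Load 4 — point force P=19 kN at a=2 m (b=L-a=6):
  M_4 = Pa²(a+3b)(L-x)/L³ - Pa²b/L²  [x>a] = 19·2²·(2+3·6)·(8-6)/8³ - 19·2²·6/8² = -19/16 kN·m
Superposition: M = Σ M_i = 13327/1200 kN·m ≈ 11.105833 kN·m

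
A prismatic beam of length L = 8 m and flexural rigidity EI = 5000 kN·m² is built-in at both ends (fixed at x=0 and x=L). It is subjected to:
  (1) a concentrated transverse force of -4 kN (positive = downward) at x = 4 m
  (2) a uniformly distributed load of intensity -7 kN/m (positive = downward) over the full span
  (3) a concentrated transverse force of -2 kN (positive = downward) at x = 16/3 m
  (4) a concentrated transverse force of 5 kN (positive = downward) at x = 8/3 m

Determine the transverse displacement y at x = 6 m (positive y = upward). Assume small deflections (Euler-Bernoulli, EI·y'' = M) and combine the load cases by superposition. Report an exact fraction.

y(6) = 1859/202500 m

Load 1 — point force P=-4 kN at a=4 m (b=L-a=4):
  y_1 = -Pa²(L-x)²(3bL-(3b+a)(L-x))/(6L³EI)  [x>a] = -(-4)·4²·(8-6)²·(3·4·8-(3·4+4)·(8-6))/(6·8³·5000) = 2/1875 m
Load 2 — uniform load w=-7 kN/m over full span:
  y_2 = -wx²(L-x)²/(24EI) = -(-7)·6²·(8-6)²/(24·5000) = 21/2500 m
Load 3 — point force P=-2 kN at a=16/3 m (b=L-a=8/3):
  y_3 = -Pa²(L-x)²(3bL-(3b+a)(L-x))/(6L³EI)  [x>a] = -(-2)·(16/3)²·(8-6)²·(3·(8/3)·8-(3·(8/3)+(16/3))·(8-6))/(6·8³·5000) = 28/50625 m
Load 4 — point force P=5 kN at a=8/3 m (b=L-a=16/3):
  y_4 = -Pa²(L-x)²(3bL-(3b+a)(L-x))/(6L³EI)  [x>a] = -5·(8/3)²·(8-6)²·(3·(16/3)·8-(3·(16/3)+(8/3))·(8-6))/(6·8³·5000) = -17/20250 m
Superposition: y = Σ y_i = 1859/202500 m ≈ 0.009180 m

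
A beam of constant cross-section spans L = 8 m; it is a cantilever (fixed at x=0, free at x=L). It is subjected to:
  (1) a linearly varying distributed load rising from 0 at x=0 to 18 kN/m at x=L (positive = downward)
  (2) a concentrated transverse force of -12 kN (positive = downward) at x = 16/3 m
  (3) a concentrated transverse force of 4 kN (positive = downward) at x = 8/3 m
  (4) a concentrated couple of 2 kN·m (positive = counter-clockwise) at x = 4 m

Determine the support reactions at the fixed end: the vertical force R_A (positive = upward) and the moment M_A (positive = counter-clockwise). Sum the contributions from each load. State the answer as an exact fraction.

R_A = 64 kN, M_A = 986/3 kN·m

Load 1 — triangular load w₀=18 kN/m (0→w₀ over full span):
  R_A = w₀L/2 = 18·8/2 = 72 kN
  M_A = w₀L²/3 = 18·8²/3 = 384 kN·m
Load 2 — point force P=-12 kN at a=16/3 m (b=L-a=8/3):
  R_A = P = (-12) = -12 kN
  M_A = Pa = (-12)·(16/3) = -64 kN·m
Load 3 — point force P=4 kN at a=8/3 m (b=L-a=16/3):
  R_A = P = 4 kN
  M_A = Pa = 4·(8/3) = 32/3 kN·m
Load 4 — applied couple M₀=2 kN·m at a=4 m (b=L-a=4):
  R_A = 0 kN
  M_A = -M₀ = -2 kN·m
Superposition: R_A = 64 kN, M_A = 986/3 kN·m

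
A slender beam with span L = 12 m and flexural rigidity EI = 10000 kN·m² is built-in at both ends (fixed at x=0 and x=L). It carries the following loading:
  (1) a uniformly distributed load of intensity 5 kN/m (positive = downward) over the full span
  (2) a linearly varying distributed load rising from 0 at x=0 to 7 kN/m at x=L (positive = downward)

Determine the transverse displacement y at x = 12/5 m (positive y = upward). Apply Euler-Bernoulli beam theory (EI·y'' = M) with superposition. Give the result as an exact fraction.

Load 1 — uniform load w=5 kN/m over full span:
  y_1 = -wx²(L-x)²/(24EI) = -5·(12/5)²·(12-(12/5))²/(24·10000) = -864/78125 m
Load 2 — triangular load w₀=7 kN/m (0→w₀ over full span):
  y_2 = -w₀x²(L-x)²(x+2L)/(120LEI) = -7·(12/5)²·(12-(12/5))²·((12/5)+2·12)/(120·12·10000) = -66528/9765625 m
Superposition: y = Σ y_i = -174528/9765625 m ≈ -0.017872 m

y(12/5) = -174528/9765625 m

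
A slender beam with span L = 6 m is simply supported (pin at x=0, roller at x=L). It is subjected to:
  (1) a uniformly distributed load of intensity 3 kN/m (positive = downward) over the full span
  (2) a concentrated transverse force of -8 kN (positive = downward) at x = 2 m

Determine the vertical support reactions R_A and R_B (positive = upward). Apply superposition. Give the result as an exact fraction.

Load 1 — uniform load w=3 kN/m over full span:
  R_A = wL/2 = 3·6/2 = 9 kN
  R_B = wL/2 = 3·6/2 = 9 kN
Load 2 — point force P=-8 kN at a=2 m (b=L-a=4):
  R_A = Pb/L = (-8)·4/6 = -16/3 kN
  R_B = Pa/L = (-8)·2/6 = -8/3 kN
Superposition: R_A = 11/3 kN, R_B = 19/3 kN

R_A = 11/3 kN, R_B = 19/3 kN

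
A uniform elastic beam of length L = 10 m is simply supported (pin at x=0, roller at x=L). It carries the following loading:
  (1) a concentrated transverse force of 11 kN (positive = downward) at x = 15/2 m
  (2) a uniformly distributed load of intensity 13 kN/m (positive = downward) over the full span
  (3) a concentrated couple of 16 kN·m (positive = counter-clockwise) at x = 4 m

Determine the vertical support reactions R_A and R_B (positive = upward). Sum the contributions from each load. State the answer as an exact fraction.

Load 1 — point force P=11 kN at a=15/2 m (b=L-a=5/2):
  R_A = Pb/L = 11·(5/2)/10 = 11/4 kN
  R_B = Pa/L = 11·(15/2)/10 = 33/4 kN
Load 2 — uniform load w=13 kN/m over full span:
  R_A = wL/2 = 13·10/2 = 65 kN
  R_B = wL/2 = 13·10/2 = 65 kN
Load 3 — applied couple M₀=16 kN·m at a=4 m (b=L-a=6):
  R_A = M₀/L = 16/10 = 8/5 kN
  R_B = -M₀/L = -16/10 = -8/5 kN
Superposition: R_A = 1387/20 kN, R_B = 1433/20 kN

R_A = 1387/20 kN, R_B = 1433/20 kN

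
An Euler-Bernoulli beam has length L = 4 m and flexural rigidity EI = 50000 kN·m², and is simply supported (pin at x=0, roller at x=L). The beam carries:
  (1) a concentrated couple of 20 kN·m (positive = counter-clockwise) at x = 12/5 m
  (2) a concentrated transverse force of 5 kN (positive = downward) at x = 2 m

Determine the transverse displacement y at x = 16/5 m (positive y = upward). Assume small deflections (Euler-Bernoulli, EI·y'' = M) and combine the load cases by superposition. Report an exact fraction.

Load 1 — applied couple M₀=20 kN·m at a=12/5 m (b=L-a=8/5):
  y_1 = (M₀x³/(6L)-M₀(x-a)²/2+C₁x)/EI  [x>a] with C₁=M₀(3b²-L²)/(6L)=-104/15 = (20·(16/5)³/(6·4)-20·((16/5)-(12/5))²/2+(-104/15)·(16/5))/50000 = -2/78125 m
Load 2 — point force P=5 kN at a=2 m (b=L-a=2):
  y_2 = -Pa(L-x)(2Lx-a²-x²)/(6LEI)  [x>a] = -5·2·(4-(16/5))·(2·4·(16/5)-2²-(16/5)²)/(6·4·50000) = -71/937500 m
Superposition: y = Σ y_i = -19/187500 m ≈ -0.000101 m

y(16/5) = -19/187500 m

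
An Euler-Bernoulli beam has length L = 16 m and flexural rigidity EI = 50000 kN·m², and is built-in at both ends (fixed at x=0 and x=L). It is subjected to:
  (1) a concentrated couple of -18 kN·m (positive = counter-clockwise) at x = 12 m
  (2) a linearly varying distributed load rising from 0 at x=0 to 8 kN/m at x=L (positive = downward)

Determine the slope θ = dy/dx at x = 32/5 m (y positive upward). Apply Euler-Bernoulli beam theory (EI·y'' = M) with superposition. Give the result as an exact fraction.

θ(32/5) = -10713/7812500 rad

Load 1 — applied couple M₀=-18 kN·m at a=12 m (b=L-a=4):
  θ_1 = (R_Ax²/2 - M_Ax)/EI  [x≤a] with R_A=-81/64, M_A=-45/8 = ((-81/64)·(32/5)²/2 - (-45/8)·(32/5))/50000 = 63/312500 rad
Load 2 — triangular load w₀=8 kN/m (0→w₀ over full span):
  θ_2 = -w₀(2x(L-x)(L-2x)(x+2L)+x²(L-x)²)/(120LEI) = -8·(2·(32/5)·(16-(32/5))·(16-2·(32/5))·((32/5)+2·16)+(32/5)²·(16-(32/5))²)/(120·16·50000) = -3072/1953125 rad
Superposition: θ = Σ θ_i = -10713/7812500 rad ≈ -0.001371 rad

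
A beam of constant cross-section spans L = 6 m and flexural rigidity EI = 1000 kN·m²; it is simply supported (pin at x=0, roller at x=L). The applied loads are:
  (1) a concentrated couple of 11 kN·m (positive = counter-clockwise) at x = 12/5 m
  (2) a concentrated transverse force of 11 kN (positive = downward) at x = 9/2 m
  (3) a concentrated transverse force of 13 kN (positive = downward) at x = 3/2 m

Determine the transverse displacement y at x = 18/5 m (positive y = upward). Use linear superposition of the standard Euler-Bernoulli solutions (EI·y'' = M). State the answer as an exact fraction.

y(18/5) = -122373/2000000 m

Load 1 — applied couple M₀=11 kN·m at a=12/5 m (b=L-a=18/5):
  y_1 = (M₀x³/(6L)-M₀(x-a)²/2+C₁x)/EI  [x>a] with C₁=M₀(3b²-L²)/(6L)=22/25 = (11·(18/5)³/(6·6)-11·((18/5)-(12/5))²/2+(22/25)·(18/5))/1000 = 297/31250 m
Load 2 — point force P=11 kN at a=9/2 m (b=L-a=3/2):
  y_2 = -Pbx(L²-b²-x²)/(6LEI)  [x≤a] = -11·(3/2)·(18/5)·(6²-(3/2)²-(18/5)²)/(6·6·1000) = -68607/2000000 m
Load 3 — point force P=13 kN at a=3/2 m (b=L-a=9/2):
  y_3 = -Pa(L-x)(2Lx-a²-x²)/(6LEI)  [x>a] = -13·(3/2)·(6-(18/5))·(2·6·(18/5)-(3/2)²-(18/5)²)/(6·6·1000) = -36387/1000000 m
Superposition: y = Σ y_i = -122373/2000000 m ≈ -0.061186 m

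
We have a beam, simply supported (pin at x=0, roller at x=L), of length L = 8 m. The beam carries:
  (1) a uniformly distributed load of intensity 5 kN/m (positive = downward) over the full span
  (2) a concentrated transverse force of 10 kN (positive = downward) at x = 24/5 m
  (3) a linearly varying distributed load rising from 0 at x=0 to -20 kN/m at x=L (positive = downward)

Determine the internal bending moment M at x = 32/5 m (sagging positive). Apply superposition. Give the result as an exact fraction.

M(32/5) = -656/25 kN·m

Load 1 — uniform load w=5 kN/m over full span:
  M_1 = wx(L-x)/2 = 5·(32/5)·(8-(32/5))/2 = 128/5 kN·m
Load 2 — point force P=10 kN at a=24/5 m (b=L-a=16/5):
  M_2 = Pa(L-x)/L  [x>a] = 10·(24/5)·(8-(32/5))/8 = 48/5 kN·m
Load 3 — triangular load w₀=-20 kN/m (0→w₀ over full span):
  M_3 = w₀Lx/6 - w₀x³/(6L) = (-20)·8·(32/5)/6 - (-20)·(32/5)³/(6·8) = -1536/25 kN·m
Superposition: M = Σ M_i = -656/25 kN·m ≈ -26.240000 kN·m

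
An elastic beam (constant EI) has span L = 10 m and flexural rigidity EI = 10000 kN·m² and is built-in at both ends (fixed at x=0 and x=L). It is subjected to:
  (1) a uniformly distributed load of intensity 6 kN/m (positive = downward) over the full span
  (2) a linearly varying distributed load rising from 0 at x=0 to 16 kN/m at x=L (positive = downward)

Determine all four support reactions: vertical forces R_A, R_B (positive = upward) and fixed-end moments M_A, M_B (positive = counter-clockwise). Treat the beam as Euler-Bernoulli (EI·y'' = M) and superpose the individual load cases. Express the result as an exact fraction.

Load 1 — uniform load w=6 kN/m over full span:
  R_A = wL/2 = 6·10/2 = 30 kN
  M_A = wL²/12 = 6·10²/12 = 50 kN·m
  R_B = wL/2 = 6·10/2 = 30 kN
  M_B = -wL²/12 = -6·10²/12 = -50 kN·m
Load 2 — triangular load w₀=16 kN/m (0→w₀ over full span):
  R_A = 3w₀L/20 = 3·16·10/20 = 24 kN
  M_A = w₀L²/30 = 16·10²/30 = 160/3 kN·m
  R_B = 7w₀L/20 = 7·16·10/20 = 56 kN
  M_B = -w₀L²/20 = -16·10²/20 = -80 kN·m
Superposition: R_A = 54 kN, M_A = 310/3 kN·m, R_B = 86 kN, M_B = -130 kN·m

R_A = 54 kN, M_A = 310/3 kN·m, R_B = 86 kN, M_B = -130 kN·m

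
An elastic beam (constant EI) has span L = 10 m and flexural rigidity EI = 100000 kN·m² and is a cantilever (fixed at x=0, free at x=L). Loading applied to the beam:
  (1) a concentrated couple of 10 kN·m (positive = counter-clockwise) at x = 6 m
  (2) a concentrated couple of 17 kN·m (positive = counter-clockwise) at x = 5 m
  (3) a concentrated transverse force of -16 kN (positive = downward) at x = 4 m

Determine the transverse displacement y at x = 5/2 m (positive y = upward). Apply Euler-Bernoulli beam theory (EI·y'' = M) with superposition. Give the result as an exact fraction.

Load 1 — applied couple M₀=10 kN·m at a=6 m (b=L-a=4):
  y_1 = M₀x²/(2EI)  [x≤a] = 10·(5/2)²/(2·100000) = 1/3200 m
Load 2 — applied couple M₀=17 kN·m at a=5 m (b=L-a=5):
  y_2 = M₀x²/(2EI)  [x≤a] = 17·(5/2)²/(2·100000) = 17/32000 m
Load 3 — point force P=-16 kN at a=4 m (b=L-a=6):
  y_3 = -Px²(3a-x)/(6EI)  [x≤a] = -(-16)·(5/2)²·(3·4-(5/2))/(6·100000) = 19/12000 m
Superposition: y = Σ y_i = 233/96000 m ≈ 0.002427 m

y(5/2) = 233/96000 m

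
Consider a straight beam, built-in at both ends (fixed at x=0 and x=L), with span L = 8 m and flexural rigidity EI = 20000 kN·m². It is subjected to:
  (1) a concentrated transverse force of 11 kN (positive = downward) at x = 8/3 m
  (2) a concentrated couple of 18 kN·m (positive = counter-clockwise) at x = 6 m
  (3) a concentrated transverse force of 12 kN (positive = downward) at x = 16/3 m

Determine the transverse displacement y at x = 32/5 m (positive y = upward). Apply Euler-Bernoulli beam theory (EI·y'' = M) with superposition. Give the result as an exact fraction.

y(32/5) = -62221/50625000 m

Load 1 — point force P=11 kN at a=8/3 m (b=L-a=16/3):
  y_1 = -Pa²(L-x)²(3bL-(3b+a)(L-x))/(6L³EI)  [x>a] = -11·(8/3)²·(8-(32/5))²·(3·(16/3)·8-(3·(16/3)+(8/3))·(8-(32/5)))/(6·8³·20000) = -2024/6328125 m
Load 2 — applied couple M₀=18 kN·m at a=6 m (b=L-a=2):
  y_2 = (R_Ax³/6 - M_Ax²/2 - M₀(x-a)²/2)/EI  [x>a] with R_A=81/32, M_A=45/8 = ((81/32)·(32/5)³/6 - (45/8)·(32/5)²/2 - 18·((32/5)-6)²/2)/20000 = -189/625000 m
Load 3 — point force P=12 kN at a=16/3 m (b=L-a=8/3):
  y_3 = -Pa²(L-x)²(3bL-(3b+a)(L-x))/(6L³EI)  [x>a] = -12·(16/3)²·(8-(32/5))²·(3·(8/3)·8-(3·(8/3)+(16/3))·(8-(32/5)))/(6·8³·20000) = -256/421875 m
Superposition: y = Σ y_i = -62221/50625000 m ≈ -0.001229 m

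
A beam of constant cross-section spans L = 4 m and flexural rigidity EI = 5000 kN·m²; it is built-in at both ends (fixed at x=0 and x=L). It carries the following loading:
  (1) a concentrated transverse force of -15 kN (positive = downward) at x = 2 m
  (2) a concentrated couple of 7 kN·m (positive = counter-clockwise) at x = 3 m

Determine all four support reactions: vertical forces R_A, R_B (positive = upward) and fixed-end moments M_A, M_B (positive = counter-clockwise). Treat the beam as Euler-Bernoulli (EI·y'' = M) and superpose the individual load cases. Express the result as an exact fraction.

R_A = -177/32 kN, M_A = -85/16 kN·m, R_B = -303/32 kN, M_B = 99/16 kN·m

Load 1 — point force P=-15 kN at a=2 m (b=L-a=2):
  R_A = Pb²(3a+b)/L³ = (-15)·2²·(3·2+2)/4³ = -15/2 kN
  M_A = Pab²/L² = (-15)·2·2²/4² = -15/2 kN·m
  R_B = Pa²(a+3b)/L³ = (-15)·2²·(2+3·2)/4³ = -15/2 kN
  M_B = -Pa²b/L² = -(-15)·2²·2/4² = 15/2 kN·m
Load 2 — applied couple M₀=7 kN·m at a=3 m (b=L-a=1):
  R_A = 6M₀ab/L³ = 6·7·3·1/4³ = 63/32 kN
  M_A = M₀b(2a-b)/L² = 7·1·(2·3-1)/4² = 35/16 kN·m
  R_B = -6M₀ab/L³ = -6·7·3·1/4³ = -63/32 kN
  M_B = M₀a(2b-a)/L² = 7·3·(2·1-3)/4² = -21/16 kN·m
Superposition: R_A = -177/32 kN, M_A = -85/16 kN·m, R_B = -303/32 kN, M_B = 99/16 kN·m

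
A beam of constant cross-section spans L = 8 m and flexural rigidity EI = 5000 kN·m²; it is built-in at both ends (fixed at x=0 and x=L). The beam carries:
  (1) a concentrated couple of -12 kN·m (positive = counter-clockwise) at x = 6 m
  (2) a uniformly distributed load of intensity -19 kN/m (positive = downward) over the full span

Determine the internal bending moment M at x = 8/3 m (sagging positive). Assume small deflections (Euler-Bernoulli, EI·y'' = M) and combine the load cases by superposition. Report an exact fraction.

Load 1 — applied couple M₀=-12 kN·m at a=6 m (b=L-a=2):
  M_1 = R_Ax - M_A  [x≤a] with R_A=-27/16, M_A=-15/4 = (-27/16)·(8/3) - (-15/4) = -3/4 kN·m
Load 2 — uniform load w=-19 kN/m over full span:
  M_2 = wLx/2 - wL²/12 - wx²/2 = (-19)·8·(8/3)/2 - (-19)·8²/12 - (-19)·(8/3)²/2 = -304/9 kN·m
Superposition: M = Σ M_i = -1243/36 kN·m ≈ -34.527778 kN·m

M(8/3) = -1243/36 kN·m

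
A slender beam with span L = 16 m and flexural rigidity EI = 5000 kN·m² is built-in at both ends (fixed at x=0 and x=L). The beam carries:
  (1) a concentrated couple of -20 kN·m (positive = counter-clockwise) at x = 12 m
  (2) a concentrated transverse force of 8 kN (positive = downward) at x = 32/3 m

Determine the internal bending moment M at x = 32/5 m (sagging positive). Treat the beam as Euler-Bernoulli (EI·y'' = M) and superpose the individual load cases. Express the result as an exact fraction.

Load 1 — applied couple M₀=-20 kN·m at a=12 m (b=L-a=4):
  M_1 = R_Ax - M_A  [x≤a] with R_A=-45/32, M_A=-25/4 = (-45/32)·(32/5) - (-25/4) = -11/4 kN·m
Load 2 — point force P=8 kN at a=32/3 m (b=L-a=16/3):
  M_2 = Pb²(3a+b)x/L³ - Pab²/L²  [x≤a] = 8·(16/3)²·(3·(32/3)+(16/3))·(32/5)/16³ - 8·(32/3)·(16/3)²/16² = 512/135 kN·m
Superposition: M = Σ M_i = 563/540 kN·m ≈ 1.042593 kN·m

M(32/5) = 563/540 kN·m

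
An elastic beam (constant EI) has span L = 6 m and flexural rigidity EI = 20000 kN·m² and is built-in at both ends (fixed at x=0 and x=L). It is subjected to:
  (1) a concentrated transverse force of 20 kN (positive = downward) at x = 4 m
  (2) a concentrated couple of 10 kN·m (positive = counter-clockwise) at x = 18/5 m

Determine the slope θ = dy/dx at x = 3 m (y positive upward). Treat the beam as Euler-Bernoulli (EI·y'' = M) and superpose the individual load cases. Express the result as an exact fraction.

Load 1 — point force P=20 kN at a=4 m (b=L-a=2):
  θ_1 = -Pb²x(2aL-(3a+b)x)/(2L³EI)  [x≤a] = -20·2²·3·(2·4·6-(3·4+2)·3)/(2·6³·20000) = -1/6000 rad
Load 2 — applied couple M₀=10 kN·m at a=18/5 m (b=L-a=12/5):
  θ_2 = (R_Ax²/2 - M_Ax)/EI  [x≤a] with R_A=12/5, M_A=16/5 = ((12/5)·3²/2 - (16/5)·3)/20000 = 3/50000 rad
Superposition: θ = Σ θ_i = -1/9375 rad ≈ -0.000107 rad

θ(3) = -1/9375 rad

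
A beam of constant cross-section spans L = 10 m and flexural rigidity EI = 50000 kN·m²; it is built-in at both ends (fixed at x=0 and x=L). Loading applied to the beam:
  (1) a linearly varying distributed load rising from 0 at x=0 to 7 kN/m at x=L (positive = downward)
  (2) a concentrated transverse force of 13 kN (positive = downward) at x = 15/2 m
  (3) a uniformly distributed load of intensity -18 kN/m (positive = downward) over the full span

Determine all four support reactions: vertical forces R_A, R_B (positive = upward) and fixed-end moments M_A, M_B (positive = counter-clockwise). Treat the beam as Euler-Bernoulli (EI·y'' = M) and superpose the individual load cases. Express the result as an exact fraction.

Load 1 — triangular load w₀=7 kN/m (0→w₀ over full span):
  R_A = 3w₀L/20 = 3·7·10/20 = 21/2 kN
  M_A = w₀L²/30 = 7·10²/30 = 70/3 kN·m
  R_B = 7w₀L/20 = 7·7·10/20 = 49/2 kN
  M_B = -w₀L²/20 = -7·10²/20 = -35 kN·m
Load 2 — point force P=13 kN at a=15/2 m (b=L-a=5/2):
  R_A = Pb²(3a+b)/L³ = 13·(5/2)²·(3·(15/2)+(5/2))/10³ = 65/32 kN
  M_A = Pab²/L² = 13·(15/2)·(5/2)²/10² = 195/32 kN·m
  R_B = Pa²(a+3b)/L³ = 13·(15/2)²·((15/2)+3·(5/2))/10³ = 351/32 kN
  M_B = -Pa²b/L² = -13·(15/2)²·(5/2)/10² = -585/32 kN·m
Load 3 — uniform load w=-18 kN/m over full span:
  R_A = wL/2 = (-18)·10/2 = -90 kN
  M_A = wL²/12 = (-18)·10²/12 = -150 kN·m
  R_B = wL/2 = (-18)·10/2 = -90 kN
  M_B = -wL²/12 = -(-18)·10²/12 = 150 kN·m
Superposition: R_A = -2479/32 kN, M_A = -11575/96 kN·m, R_B = -1745/32 kN, M_B = 3095/32 kN·m

R_A = -2479/32 kN, M_A = -11575/96 kN·m, R_B = -1745/32 kN, M_B = 3095/32 kN·m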